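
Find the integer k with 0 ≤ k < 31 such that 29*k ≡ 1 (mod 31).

By the extended Euclidean algorithm:
31 = 1×29 + 2
29 = 14×2 + 1
2 = 2×1 + 0
gcd(29, 31) = 1, so the inverse exists.
Back-substitute for 1:
1 = 1×29 − 14×2
  = −14×31 + 15×29
So 29⁻¹ ≡ 15 (mod 31).

15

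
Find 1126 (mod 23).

22

1126 = 48·23 + 22, so 1126 ≡ 22 (mod 23).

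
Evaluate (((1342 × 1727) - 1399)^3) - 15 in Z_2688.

1636

1342 × 1727 = 2317634 ≡ 578 (mod 2688)
578 - 1399 = -821 ≡ 1867 (mod 2688)
(1867)^3 ≡ 1651 (mod 2688)
1651 - 15 = 1636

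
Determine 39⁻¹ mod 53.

34

53 = 1*39 + 14
39 = 2*14 + 11
14 = 1*11 + 3
11 = 3*3 + 2
3 = 1*2 + 1
2 = 2*1 + 0
gcd(39, 53) = 1, so the inverse exists.
Back-substitute for 1:
1 = 1*3 − 1*2
  = −1*11 + 4*3
  = 4*14 − 5*11
  = −5*39 + 14*14
  = 14*53 − 19*39
So 39⁻¹ ≡ −19 ≡ 34 (mod 53).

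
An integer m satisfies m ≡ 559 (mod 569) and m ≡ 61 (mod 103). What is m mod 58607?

569⁻¹ mod 103: 569×21 ≡ 1 (mod 103), so 569⁻¹ ≡ 21.
m = 559 + 569×((61 − 559)×21 mod 103) = 559 + 569×48 = 27871.

27871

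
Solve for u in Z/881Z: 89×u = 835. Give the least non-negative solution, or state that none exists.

732

gcd(89, 881) = 1, so a unique solution mod 881 exists.
89⁻¹ ≡ 99 (mod 881).
u ≡ 99×835 ≡ 732 (mod 881).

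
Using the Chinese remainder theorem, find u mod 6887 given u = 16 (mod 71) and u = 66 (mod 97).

71⁻¹ mod 97: 71·41 ≡ 1 (mod 97), so 71⁻¹ ≡ 41.
u = 16 + 71·((66 − 16)·41 mod 97) = 16 + 71·13 = 939.

939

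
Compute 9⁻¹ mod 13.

3

13 = 1×9 + 4
9 = 2×4 + 1
4 = 4×1 + 0
gcd(9, 13) = 1, so the inverse exists.
Back-substitute for 1:
1 = 1×9 − 2×4
  = −2×13 + 3×9
So 9⁻¹ ≡ 3 (mod 13).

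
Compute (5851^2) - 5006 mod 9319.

(5851)^2 ≡ 5514 (mod 9319)
5514 - 5006 = 508

508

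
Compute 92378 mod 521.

161

92378 = 177×521 + 161, so 92378 ≡ 161 (mod 521).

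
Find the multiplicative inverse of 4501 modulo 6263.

2577

6263 = 1·4501 + 1762
4501 = 2·1762 + 977
1762 = 1·977 + 785
977 = 1·785 + 192
785 = 4·192 + 17
192 = 11·17 + 5
17 = 3·5 + 2
5 = 2·2 + 1
2 = 2·1 + 0
gcd(4501, 6263) = 1, so the inverse exists.
Back-substitute for 1:
1 = 1·5 − 2·2
  = −2·17 + 7·5
  = 7·192 − 79·17
  = −79·785 + 323·192
  = 323·977 − 402·785
  = −402·1762 + 725·977
  = 725·4501 − 1852·1762
  = −1852·6263 + 2577·4501
So 4501⁻¹ ≡ 2577 (mod 6263).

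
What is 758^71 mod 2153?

71 in binary is 1000111, i.e. 71 = 64 + 4 + 2 + 1.
758^1 ≡ 758 (mod 2153)
758^2 ≡ 758^2 = 574564 ≡ 1866 (mod 2153)
758^4 ≡ 1866^2 = 3481956 ≡ 555 (mod 2153)
758^8 ≡ 555^2 = 308025 ≡ 146 (mod 2153)
758^16 ≡ 146^2 = 21316 ≡ 1939 (mod 2153)
758^32 ≡ 1939^2 = 3759721 ≡ 583 (mod 2153)
758^64 ≡ 583^2 = 339889 ≡ 1868 (mod 2153)
758^71 = 758^64 × 758^4 × 758^2 × 758^1 ≡ 1868 × 555 × 1866 × 758 (mod 2153).
Accumulate the product:
1868 × 555 = 1036740 ≡ 1147
1147 × 1866 = 2140302 ≡ 220
220 × 758 = 166760 ≡ 979

979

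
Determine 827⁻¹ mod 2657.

1253

Run the extended Euclidean algorithm:
2657 = 3×827 + 176
827 = 4×176 + 123
176 = 1×123 + 53
123 = 2×53 + 17
53 = 3×17 + 2
17 = 8×2 + 1
2 = 2×1 + 0
gcd(827, 2657) = 1, so the inverse exists.
Bézout: 1 = −390×2657 + 1253×827.
So 827⁻¹ ≡ 1253 (mod 2657).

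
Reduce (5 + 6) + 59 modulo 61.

5 + 6 = 11
11 + 59 = 70 ≡ 9 (mod 61)

9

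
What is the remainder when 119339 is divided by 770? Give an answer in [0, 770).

759

119339 = 154*770 + 759, so 119339 ≡ 759 (mod 770).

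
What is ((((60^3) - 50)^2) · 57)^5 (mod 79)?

59

(60)^3 ≡ 14 (mod 79)
14 - 50 = -36 ≡ 43 (mod 79)
(43)^2 ≡ 32 (mod 79)
32 · 57 = 1824 ≡ 7 (mod 79)
(7)^5 ≡ 59 (mod 79)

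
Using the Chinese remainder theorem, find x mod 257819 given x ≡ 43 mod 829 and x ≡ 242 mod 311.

20768

829⁻¹ mod 311: 829×308 ≡ 1 (mod 311), so 829⁻¹ ≡ 308.
x = 43 + 829×((242 − 43)×308 mod 311) = 43 + 829×25 = 20768.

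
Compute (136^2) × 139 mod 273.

(136)^2 ≡ 205 (mod 273)
205 × 139 = 28495 ≡ 103 (mod 273)

103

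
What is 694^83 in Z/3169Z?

582

Using repeated squaring:
83 in binary is 1010011, i.e. 83 = 64 + 16 + 2 + 1.
694^1 ≡ 694 (mod 3169)
694^2 ≡ 694^2 = 481636 ≡ 3117 (mod 3169)
694^4 ≡ 3117^2 = 9715689 ≡ 2704 (mod 3169)
694^8 ≡ 2704^2 = 7311616 ≡ 733 (mod 3169)
694^16 ≡ 733^2 = 537289 ≡ 1728 (mod 3169)
694^32 ≡ 1728^2 = 2985984 ≡ 786 (mod 3169)
694^64 ≡ 786^2 = 617796 ≡ 3010 (mod 3169)
694^83 = 694^64 * 694^16 * 694^2 * 694^1 ≡ 3010 * 1728 * 3117 * 694 (mod 3169).
Accumulate the product:
3010 * 1728 = 5201280 ≡ 951
951 * 3117 = 2964267 ≡ 1252
1252 * 694 = 868888 ≡ 582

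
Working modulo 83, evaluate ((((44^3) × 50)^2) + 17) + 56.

27

(44)^3 ≡ 26 (mod 83)
26 × 50 = 1300 ≡ 55 (mod 83)
(55)^2 ≡ 37 (mod 83)
37 + 17 = 54
54 + 56 = 110 ≡ 27 (mod 83)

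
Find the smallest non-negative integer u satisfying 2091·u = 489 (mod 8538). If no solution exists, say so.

gcd(2091, 8538) = 3, and 3 | 489, so solutions exist.
Divide through by 3: 697·u ≡ 163 mod 2846.
697⁻¹ ≡ 49 (mod 2846).
u ≡ 49·163 ≡ 2295 (mod 2846).
The smallest non-negative solution is u = 2295.

2295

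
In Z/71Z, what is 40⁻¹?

16

Run the extended Euclidean algorithm:
71 = 1·40 + 31
40 = 1·31 + 9
31 = 3·9 + 4
9 = 2·4 + 1
4 = 4·1 + 0
gcd(40, 71) = 1, so the inverse exists.
Bézout: 1 = −9·71 + 16·40.
So 40⁻¹ ≡ 16 (mod 71).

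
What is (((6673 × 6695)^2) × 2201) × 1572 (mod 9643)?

6673 × 6695 = 44675735 ≡ 9359 (mod 9643)
(9359)^2 ≡ 3512 (mod 9643)
3512 × 2201 = 7729912 ≡ 5869 (mod 9643)
5869 × 1572 = 9226068 ≡ 7360 (mod 9643)

7360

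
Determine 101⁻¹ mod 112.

By the extended Euclidean algorithm:
112 = 1·101 + 11
101 = 9·11 + 2
11 = 5·2 + 1
2 = 2·1 + 0
gcd(101, 112) = 1, so the inverse exists.
Bézout: 1 = 46·112 − 51·101.
So 101⁻¹ ≡ −51 ≡ 61 (mod 112).

61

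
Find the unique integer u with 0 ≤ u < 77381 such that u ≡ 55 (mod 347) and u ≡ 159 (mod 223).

347⁻¹ mod 223: 347·9 ≡ 1 (mod 223), so 347⁻¹ ≡ 9.
u = 55 + 347·((159 − 55)·9 mod 223) = 55 + 347·44 = 15323.

15323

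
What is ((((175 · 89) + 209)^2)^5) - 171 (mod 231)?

61

175 · 89 = 15575 ≡ 98 (mod 231)
98 + 209 = 307 ≡ 76 (mod 231)
(76)^2 ≡ 1 (mod 231)
(1)^5 ≡ 1 (mod 231)
1 - 171 = -170 ≡ 61 (mod 231)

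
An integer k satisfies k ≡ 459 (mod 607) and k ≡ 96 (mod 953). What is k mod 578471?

464207

607⁻¹ mod 953: 607·796 ≡ 1 (mod 953), so 607⁻¹ ≡ 796.
k = 459 + 607·((96 − 459)·796 mod 953) = 459 + 607·764 = 464207.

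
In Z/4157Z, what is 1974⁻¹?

179

Run the extended Euclidean algorithm:
4157 = 2*1974 + 209
1974 = 9*209 + 93
209 = 2*93 + 23
93 = 4*23 + 1
23 = 23*1 + 0
gcd(1974, 4157) = 1, so the inverse exists.
Back-substitute for 1:
1 = 1*93 − 4*23
  = −4*209 + 9*93
  = 9*1974 − 85*209
  = −85*4157 + 179*1974
So 1974⁻¹ ≡ 179 (mod 4157).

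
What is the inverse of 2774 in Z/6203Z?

6203 = 2×2774 + 655
2774 = 4×655 + 154
655 = 4×154 + 39
154 = 3×39 + 37
39 = 1×37 + 2
37 = 18×2 + 1
2 = 2×1 + 0
gcd(2774, 6203) = 1, so the inverse exists.
Bézout: 1 = −1351×6203 + 3021×2774.
So 2774⁻¹ ≡ 3021 (mod 6203).

3021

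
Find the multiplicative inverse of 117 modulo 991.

991 = 8*117 + 55
117 = 2*55 + 7
55 = 7*7 + 6
7 = 1*6 + 1
6 = 6*1 + 0
gcd(117, 991) = 1, so the inverse exists.
Bézout: 1 = −17*991 + 144*117.
So 117⁻¹ ≡ 144 (mod 991).

144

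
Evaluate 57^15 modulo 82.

15 in binary is 1111, i.e. 15 = 8 + 4 + 2 + 1.
57^1 ≡ 57 (mod 82)
57^2 ≡ 57^2 = 3249 ≡ 51 (mod 82)
57^4 ≡ 51^2 = 2601 ≡ 59 (mod 82)
57^8 ≡ 59^2 = 3481 ≡ 37 (mod 82)
57^15 = 57^8 × 57^4 × 57^2 × 57^1 ≡ 37 × 59 × 51 × 57 (mod 82).
Accumulate the product:
37 × 59 = 2183 ≡ 51
51 × 51 = 2601 ≡ 59
59 × 57 = 3363 ≡ 1

1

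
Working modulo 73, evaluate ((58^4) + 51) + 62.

3

(58)^4 ≡ 36 (mod 73)
36 + 51 = 87 ≡ 14 (mod 73)
14 + 62 = 76 ≡ 3 (mod 73)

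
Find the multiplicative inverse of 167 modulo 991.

By the extended Euclidean algorithm:
991 = 5×167 + 156
167 = 1×156 + 11
156 = 14×11 + 2
11 = 5×2 + 1
2 = 2×1 + 0
gcd(167, 991) = 1, so the inverse exists.
Back-substitute for 1:
1 = 1×11 − 5×2
  = −5×156 + 71×11
  = 71×167 − 76×156
  = −76×991 + 451×167
So 167⁻¹ ≡ 451 (mod 991).

451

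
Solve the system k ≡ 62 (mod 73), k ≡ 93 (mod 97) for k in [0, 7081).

2033

73⁻¹ mod 97: 73·4 ≡ 1 (mod 97), so 73⁻¹ ≡ 4.
k = 62 + 73·((93 − 62)·4 mod 97) = 62 + 73·27 = 2033.
Check: 2033 mod 73 = 62, 2033 mod 97 = 93. ✓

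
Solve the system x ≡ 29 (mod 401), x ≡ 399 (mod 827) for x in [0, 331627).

253461

401⁻¹ mod 827: 401·33 ≡ 1 (mod 827), so 401⁻¹ ≡ 33.
x = 29 + 401·((399 − 29)·33 mod 827) = 29 + 401·632 = 253461.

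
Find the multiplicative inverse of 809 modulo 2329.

1117

2329 = 2×809 + 711
809 = 1×711 + 98
711 = 7×98 + 25
98 = 3×25 + 23
25 = 1×23 + 2
23 = 11×2 + 1
2 = 2×1 + 0
gcd(809, 2329) = 1, so the inverse exists.
Back-substitute for 1:
1 = 1×23 − 11×2
  = −11×25 + 12×23
  = 12×98 − 47×25
  = −47×711 + 341×98
  = 341×809 − 388×711
  = −388×2329 + 1117×809
So 809⁻¹ ≡ 1117 (mod 2329).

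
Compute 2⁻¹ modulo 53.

Apply the Euclidean algorithm and back-substitute:
53 = 26×2 + 1
2 = 2×1 + 0
gcd(2, 53) = 1, so the inverse exists.
Bézout: 1 = 1×53 − 26×2.
So 2⁻¹ ≡ −26 ≡ 27 (mod 53).

27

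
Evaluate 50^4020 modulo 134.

76

Compute successive squares:
50^1 ≡ 50 (mod 134)
50^2 ≡ 50^2 = 2500 ≡ 88 (mod 134)
50^4 ≡ 88^2 = 7744 ≡ 106 (mod 134)
50^8 ≡ 106^2 = 11236 ≡ 114 (mod 134)
50^16 ≡ 114^2 = 12996 ≡ 132 (mod 134)
50^32 ≡ 132^2 = 17424 ≡ 4 (mod 134)
50^64 ≡ 4^2 = 16 (mod 134)
50^128 ≡ 16^2 = 256 ≡ 122 (mod 134)
50^256 ≡ 122^2 = 14884 ≡ 10 (mod 134)
50^512 ≡ 10^2 = 100 (mod 134)
50^1024 ≡ 100^2 = 10000 ≡ 84 (mod 134)
50^2048 ≡ 84^2 = 7056 ≡ 88 (mod 134)
50^4020 = 50^2048 × 50^1024 × 50^512 × 50^256 × 50^128 × 50^32 × 50^16 × 50^4 ≡ 88 × 84 × 100 × 10 × 122 × 4 × 132 × 106 (mod 134).
Accumulate the product:
88 × 84 = 7392 ≡ 22
22 × 100 = 2200 ≡ 56
56 × 10 = 560 ≡ 24
24 × 122 = 2928 ≡ 114
114 × 4 = 456 ≡ 54
54 × 132 = 7128 ≡ 26
26 × 106 = 2756 ≡ 76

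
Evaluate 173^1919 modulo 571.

1919 in binary is 11101111111, i.e. 1919 = 1024 + 512 + 256 + 64 + 32 + 16 + 8 + 4 + 2 + 1.
173^1 ≡ 173 (mod 571)
173^2 ≡ 173^2 = 29929 ≡ 237 (mod 571)
173^4 ≡ 237^2 = 56169 ≡ 211 (mod 571)
173^8 ≡ 211^2 = 44521 ≡ 554 (mod 571)
173^16 ≡ 554^2 = 306916 ≡ 289 (mod 571)
173^32 ≡ 289^2 = 83521 ≡ 155 (mod 571)
173^64 ≡ 155^2 = 24025 ≡ 43 (mod 571)
173^128 ≡ 43^2 = 1849 ≡ 136 (mod 571)
173^256 ≡ 136^2 = 18496 ≡ 224 (mod 571)
173^512 ≡ 224^2 = 50176 ≡ 499 (mod 571)
173^1024 ≡ 499^2 = 249001 ≡ 45 (mod 571)
173^1919 = 173^1024 * 173^512 * 173^256 * 173^64 * 173^32 * 173^16 * 173^8 * 173^4 * 173^2 * 173^1 ≡ 45 * 499 * 224 * 43 * 155 * 289 * 554 * 211 * 237 * 173 (mod 571).
Accumulate the product:
45 * 499 = 22455 ≡ 186
186 * 224 = 41664 ≡ 552
552 * 43 = 23736 ≡ 325
325 * 155 = 50375 ≡ 127
127 * 289 = 36703 ≡ 159
159 * 554 = 88086 ≡ 152
152 * 211 = 32072 ≡ 96
96 * 237 = 22752 ≡ 483
483 * 173 = 83559 ≡ 193

193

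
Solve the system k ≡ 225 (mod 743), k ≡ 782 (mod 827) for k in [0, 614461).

485404

743⁻¹ mod 827: 743×699 ≡ 1 (mod 827), so 743⁻¹ ≡ 699.
k = 225 + 743×((782 − 225)×699 mod 827) = 225 + 743×653 = 485404.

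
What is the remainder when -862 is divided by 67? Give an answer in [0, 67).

9

-862 = -13·67 + 9, so -862 ≡ 9 (mod 67).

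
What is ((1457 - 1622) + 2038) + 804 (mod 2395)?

282

1457 - 1622 = -165 ≡ 2230 (mod 2395)
2230 + 2038 = 4268 ≡ 1873 (mod 2395)
1873 + 804 = 2677 ≡ 282 (mod 2395)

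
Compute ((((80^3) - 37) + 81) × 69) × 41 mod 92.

(80)^3 ≡ 20 (mod 92)
20 - 37 = -17 ≡ 75 (mod 92)
75 + 81 = 156 ≡ 64 (mod 92)
64 × 69 = 4416 ≡ 0 (mod 92)
0 × 41 = 0

0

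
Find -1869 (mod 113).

-1869 = -17×113 + 52, so -1869 ≡ 52 (mod 113).

52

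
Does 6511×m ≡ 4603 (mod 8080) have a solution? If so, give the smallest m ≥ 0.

373

gcd(6511, 8080) = 1, so a unique solution mod 8080 exists.
6511⁻¹ ≡ 6911 (mod 8080).
m ≡ 6911×4603 ≡ 373 (mod 8080).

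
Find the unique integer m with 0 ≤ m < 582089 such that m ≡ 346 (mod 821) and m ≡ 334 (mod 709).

821⁻¹ mod 709: 821·19 ≡ 1 (mod 709), so 821⁻¹ ≡ 19.
m = 346 + 821·((334 − 346)·19 mod 709) = 346 + 821·481 = 395247.
Check: 395247 mod 821 = 346, 395247 mod 709 = 334. ✓

395247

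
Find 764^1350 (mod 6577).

3308

1350 in binary is 10101000110, i.e. 1350 = 1024 + 256 + 64 + 4 + 2.
764^1 ≡ 764 (mod 6577)
764^2 ≡ 764^2 = 583696 ≡ 4920 (mod 6577)
764^4 ≡ 4920^2 = 24206400 ≡ 3040 (mod 6577)
764^8 ≡ 3040^2 = 9241600 ≡ 915 (mod 6577)
764^16 ≡ 915^2 = 837225 ≡ 1946 (mod 6577)
764^32 ≡ 1946^2 = 3786916 ≡ 5141 (mod 6577)
764^64 ≡ 5141^2 = 26429881 ≡ 3495 (mod 6577)
764^128 ≡ 3495^2 = 12215025 ≡ 1536 (mod 6577)
764^256 ≡ 1536^2 = 2359296 ≡ 4730 (mod 6577)
764^512 ≡ 4730^2 = 22372900 ≡ 4523 (mod 6577)
764^1024 ≡ 4523^2 = 20457529 ≡ 3059 (mod 6577)
764^1350 = 764^1024 * 764^256 * 764^64 * 764^4 * 764^2 ≡ 3059 * 4730 * 3495 * 3040 * 4920 (mod 6577).
Accumulate the product:
3059 * 4730 = 14469070 ≡ 6247
6247 * 3495 = 21833265 ≡ 4202
4202 * 3040 = 12774080 ≡ 1546
1546 * 4920 = 7606320 ≡ 3308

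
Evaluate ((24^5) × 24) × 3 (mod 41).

(24)^5 ≡ 14 (mod 41)
14 × 24 = 336 ≡ 8 (mod 41)
8 × 3 = 24

24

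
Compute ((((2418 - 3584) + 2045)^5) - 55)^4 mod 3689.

2418 - 3584 = -1166 ≡ 2523 (mod 3689)
2523 + 2045 = 4568 ≡ 879 (mod 3689)
(879)^5 ≡ 37 (mod 3689)
37 - 55 = -18 ≡ 3671 (mod 3689)
(3671)^4 ≡ 1684 (mod 3689)

1684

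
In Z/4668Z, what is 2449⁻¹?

4668 = 1*2449 + 2219
2449 = 1*2219 + 230
2219 = 9*230 + 149
230 = 1*149 + 81
149 = 1*81 + 68
81 = 1*68 + 13
68 = 5*13 + 3
13 = 4*3 + 1
3 = 3*1 + 0
gcd(2449, 4668) = 1, so the inverse exists.
Bézout: 1 = −756*4668 + 1441*2449.
So 2449⁻¹ ≡ 1441 (mod 4668).

1441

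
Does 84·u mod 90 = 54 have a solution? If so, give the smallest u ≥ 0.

6

gcd(84, 90) = 6, and 6 | 54, so solutions exist.
Divide through by 6: 14·u ≡ 9 mod 15.
14⁻¹ ≡ 14 (mod 15).
u ≡ 14·9 ≡ 6 (mod 15).
The smallest non-negative solution is u = 6.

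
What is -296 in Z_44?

12

-296 = -7·44 + 12, so -296 ≡ 12 (mod 44).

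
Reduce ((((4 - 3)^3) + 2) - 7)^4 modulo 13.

4 - 3 = 1
(1)^3 ≡ 1 (mod 13)
1 + 2 = 3
3 - 7 = -4 ≡ 9 (mod 13)
(9)^4 ≡ 9 (mod 13)

9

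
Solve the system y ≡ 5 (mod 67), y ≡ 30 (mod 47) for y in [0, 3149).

876

67⁻¹ mod 47: 67×40 ≡ 1 (mod 47), so 67⁻¹ ≡ 40.
y = 5 + 67×((30 − 5)×40 mod 47) = 5 + 67×13 = 876.
Check: 876 mod 67 = 5, 876 mod 47 = 30. ✓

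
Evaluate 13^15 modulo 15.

15 in binary is 1111, i.e. 15 = 8 + 4 + 2 + 1.
13^1 ≡ 13 (mod 15)
13^2 ≡ 13^2 = 169 ≡ 4 (mod 15)
13^4 ≡ 4^2 = 16 ≡ 1 (mod 15)
13^8 ≡ 1^2 = 1 (mod 15)
13^15 = 13^8 * 13^4 * 13^2 * 13^1 ≡ 1 * 1 * 4 * 13 (mod 15).
Accumulate the product:
1 * 1 = 1
1 * 4 = 4
4 * 13 = 52 ≡ 7

7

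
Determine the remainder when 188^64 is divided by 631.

Using repeated squaring:
188^1 ≡ 188 (mod 631)
188^2 ≡ 188^2 = 35344 ≡ 8 (mod 631)
188^4 ≡ 8^2 = 64 (mod 631)
188^8 ≡ 64^2 = 4096 ≡ 310 (mod 631)
188^16 ≡ 310^2 = 96100 ≡ 188 (mod 631)
188^32 ≡ 188^2 = 35344 ≡ 8 (mod 631)
188^64 ≡ 8^2 = 64 (mod 631)
So 188^64 ≡ 64 (mod 631).

64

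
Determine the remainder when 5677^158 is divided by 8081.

Using repeated squaring:
158 in binary is 10011110, i.e. 158 = 128 + 16 + 8 + 4 + 2.
5677^1 ≡ 5677 (mod 8081)
5677^2 ≡ 5677^2 = 32228329 ≡ 1301 (mod 8081)
5677^4 ≡ 1301^2 = 1692601 ≡ 3672 (mod 8081)
5677^8 ≡ 3672^2 = 13483584 ≡ 4476 (mod 8081)
5677^16 ≡ 4476^2 = 20034576 ≡ 1777 (mod 8081)
5677^32 ≡ 1777^2 = 3157729 ≡ 6139 (mod 8081)
5677^64 ≡ 6139^2 = 37687321 ≡ 5618 (mod 8081)
5677^128 ≡ 5618^2 = 31561924 ≡ 5619 (mod 8081)
5677^158 = 5677^128 × 5677^16 × 5677^8 × 5677^4 × 5677^2 ≡ 5619 × 1777 × 4476 × 3672 × 1301 (mod 8081).
Accumulate the product:
5619 × 1777 = 9984963 ≡ 4928
4928 × 4476 = 22057728 ≡ 4679
4679 × 3672 = 17181288 ≡ 1082
1082 × 1301 = 1407682 ≡ 1588

1588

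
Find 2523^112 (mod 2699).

202

112 in binary is 1110000, i.e. 112 = 64 + 32 + 16.
2523^1 ≡ 2523 (mod 2699)
2523^2 ≡ 2523^2 = 6365529 ≡ 1287 (mod 2699)
2523^4 ≡ 1287^2 = 1656369 ≡ 1882 (mod 2699)
2523^8 ≡ 1882^2 = 3541924 ≡ 836 (mod 2699)
2523^16 ≡ 836^2 = 698896 ≡ 2554 (mod 2699)
2523^32 ≡ 2554^2 = 6522916 ≡ 2132 (mod 2699)
2523^64 ≡ 2132^2 = 4545424 ≡ 308 (mod 2699)
2523^112 = 2523^64 × 2523^32 × 2523^16 ≡ 308 × 2132 × 2554 (mod 2699).
Accumulate the product:
308 × 2132 = 656656 ≡ 799
799 × 2554 = 2040646 ≡ 202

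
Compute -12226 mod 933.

836

-12226 = -14×933 + 836, so -12226 ≡ 836 (mod 933).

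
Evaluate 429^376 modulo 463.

308

376 in binary is 101111000, i.e. 376 = 256 + 64 + 32 + 16 + 8.
429^1 ≡ 429 (mod 463)
429^2 ≡ 429^2 = 184041 ≡ 230 (mod 463)
429^4 ≡ 230^2 = 52900 ≡ 118 (mod 463)
429^8 ≡ 118^2 = 13924 ≡ 34 (mod 463)
429^16 ≡ 34^2 = 1156 ≡ 230 (mod 463)
429^32 ≡ 230^2 = 52900 ≡ 118 (mod 463)
429^64 ≡ 118^2 = 13924 ≡ 34 (mod 463)
429^128 ≡ 34^2 = 1156 ≡ 230 (mod 463)
429^256 ≡ 230^2 = 52900 ≡ 118 (mod 463)
429^376 = 429^256 × 429^64 × 429^32 × 429^16 × 429^8 ≡ 118 × 34 × 118 × 230 × 34 (mod 463).
Accumulate the product:
118 × 34 = 4012 ≡ 308
308 × 118 = 36344 ≡ 230
230 × 230 = 52900 ≡ 118
118 × 34 = 4012 ≡ 308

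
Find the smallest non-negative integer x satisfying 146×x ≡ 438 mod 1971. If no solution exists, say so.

3

gcd(146, 1971) = 73, and 73 | 438, so solutions exist.
Divide through by 73: 2×x ≡ 6 (mod 27).
2⁻¹ ≡ 14 (mod 27).
x ≡ 14×6 ≡ 3 (mod 27).
The smallest non-negative solution is x = 3.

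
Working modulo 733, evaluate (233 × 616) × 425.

606

233 × 616 = 143528 ≡ 593 (mod 733)
593 × 425 = 252025 ≡ 606 (mod 733)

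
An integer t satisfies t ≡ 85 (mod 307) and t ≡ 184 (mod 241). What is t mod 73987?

307⁻¹ mod 241: 307·84 ≡ 1 (mod 241), so 307⁻¹ ≡ 84.
t = 85 + 307·((184 − 85)·84 mod 241) = 85 + 307·122 = 37539.

37539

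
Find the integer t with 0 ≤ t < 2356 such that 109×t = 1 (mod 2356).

281

2356 = 21*109 + 67
109 = 1*67 + 42
67 = 1*42 + 25
42 = 1*25 + 17
25 = 1*17 + 8
17 = 2*8 + 1
8 = 8*1 + 0
gcd(109, 2356) = 1, so the inverse exists.
Bézout: 1 = −13*2356 + 281*109.
So 109⁻¹ ≡ 281 (mod 2356).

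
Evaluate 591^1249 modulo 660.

51

Compute successive squares:
1249 in binary is 10011100001, i.e. 1249 = 1024 + 128 + 64 + 32 + 1.
591^1 ≡ 591 (mod 660)
591^2 ≡ 591^2 = 349281 ≡ 141 (mod 660)
591^4 ≡ 141^2 = 19881 ≡ 81 (mod 660)
591^8 ≡ 81^2 = 6561 ≡ 621 (mod 660)
591^16 ≡ 621^2 = 385641 ≡ 201 (mod 660)
591^32 ≡ 201^2 = 40401 ≡ 141 (mod 660)
591^64 ≡ 141^2 = 19881 ≡ 81 (mod 660)
591^128 ≡ 81^2 = 6561 ≡ 621 (mod 660)
591^256 ≡ 621^2 = 385641 ≡ 201 (mod 660)
591^512 ≡ 201^2 = 40401 ≡ 141 (mod 660)
591^1024 ≡ 141^2 = 19881 ≡ 81 (mod 660)
591^1249 = 591^1024 × 591^128 × 591^64 × 591^32 × 591^1 ≡ 81 × 621 × 81 × 141 × 591 (mod 660).
Accumulate the product:
81 × 621 = 50301 ≡ 141
141 × 81 = 11421 ≡ 201
201 × 141 = 28341 ≡ 621
621 × 591 = 367011 ≡ 51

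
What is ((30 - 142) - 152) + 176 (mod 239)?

151

30 - 142 = -112 ≡ 127 (mod 239)
127 - 152 = -25 ≡ 214 (mod 239)
214 + 176 = 390 ≡ 151 (mod 239)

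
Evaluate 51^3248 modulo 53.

13

3248 in binary is 110010110000, i.e. 3248 = 2048 + 1024 + 128 + 32 + 16.
51^1 ≡ 51 (mod 53)
51^2 ≡ 51^2 = 2601 ≡ 4 (mod 53)
51^4 ≡ 4^2 = 16 (mod 53)
51^8 ≡ 16^2 = 256 ≡ 44 (mod 53)
51^16 ≡ 44^2 = 1936 ≡ 28 (mod 53)
51^32 ≡ 28^2 = 784 ≡ 42 (mod 53)
51^64 ≡ 42^2 = 1764 ≡ 15 (mod 53)
51^128 ≡ 15^2 = 225 ≡ 13 (mod 53)
51^256 ≡ 13^2 = 169 ≡ 10 (mod 53)
51^512 ≡ 10^2 = 100 ≡ 47 (mod 53)
51^1024 ≡ 47^2 = 2209 ≡ 36 (mod 53)
51^2048 ≡ 36^2 = 1296 ≡ 24 (mod 53)
51^3248 = 51^2048 * 51^1024 * 51^128 * 51^32 * 51^16 ≡ 24 * 36 * 13 * 42 * 28 (mod 53).
Accumulate the product:
24 * 36 = 864 ≡ 16
16 * 13 = 208 ≡ 49
49 * 42 = 2058 ≡ 44
44 * 28 = 1232 ≡ 13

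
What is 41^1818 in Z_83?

78

Using repeated squaring:
1818 in binary is 11100011010, i.e. 1818 = 1024 + 512 + 256 + 16 + 8 + 2.
41^1 ≡ 41 (mod 83)
41^2 ≡ 41^2 = 1681 ≡ 21 (mod 83)
41^4 ≡ 21^2 = 441 ≡ 26 (mod 83)
41^8 ≡ 26^2 = 676 ≡ 12 (mod 83)
41^16 ≡ 12^2 = 144 ≡ 61 (mod 83)
41^32 ≡ 61^2 = 3721 ≡ 69 (mod 83)
41^64 ≡ 69^2 = 4761 ≡ 30 (mod 83)
41^128 ≡ 30^2 = 900 ≡ 70 (mod 83)
41^256 ≡ 70^2 = 4900 ≡ 3 (mod 83)
41^512 ≡ 3^2 = 9 (mod 83)
41^1024 ≡ 9^2 = 81 (mod 83)
41^1818 = 41^1024 · 41^512 · 41^256 · 41^16 · 41^8 · 41^2 ≡ 81 · 9 · 3 · 61 · 12 · 21 (mod 83).
Accumulate the product:
81 · 9 = 729 ≡ 65
65 · 3 = 195 ≡ 29
29 · 61 = 1769 ≡ 26
26 · 12 = 312 ≡ 63
63 · 21 = 1323 ≡ 78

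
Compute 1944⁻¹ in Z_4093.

By the extended Euclidean algorithm:
4093 = 2*1944 + 205
1944 = 9*205 + 99
205 = 2*99 + 7
99 = 14*7 + 1
7 = 7*1 + 0
gcd(1944, 4093) = 1, so the inverse exists.
Back-substitute for 1:
1 = 1*99 − 14*7
  = −14*205 + 29*99
  = 29*1944 − 275*205
  = −275*4093 + 579*1944
So 1944⁻¹ ≡ 579 (mod 4093).

579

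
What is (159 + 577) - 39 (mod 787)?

697

159 + 577 = 736
736 - 39 = 697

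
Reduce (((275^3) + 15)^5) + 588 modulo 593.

(275)^3 ≡ 365 (mod 593)
365 + 15 = 380
(380)^5 ≡ 579 (mod 593)
579 + 588 = 1167 ≡ 574 (mod 593)

574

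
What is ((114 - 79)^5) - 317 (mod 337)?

108

114 - 79 = 35
(35)^5 ≡ 88 (mod 337)
88 - 317 = -229 ≡ 108 (mod 337)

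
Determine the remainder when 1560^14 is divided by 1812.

By square-and-multiply:
1560^1 ≡ 1560 (mod 1812)
1560^2 ≡ 1560^2 = 2433600 ≡ 84 (mod 1812)
1560^4 ≡ 84^2 = 7056 ≡ 1620 (mod 1812)
1560^8 ≡ 1620^2 = 2624400 ≡ 624 (mod 1812)
1560^14 = 1560^8 · 1560^4 · 1560^2 ≡ 624 · 1620 · 84 (mod 1812).
Accumulate the product:
624 · 1620 = 1010880 ≡ 1596
1596 · 84 = 134064 ≡ 1788

1788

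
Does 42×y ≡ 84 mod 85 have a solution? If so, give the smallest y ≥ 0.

gcd(42, 85) = 1, so a unique solution mod 85 exists.
42⁻¹ ≡ 83 (mod 85).
y ≡ 83×84 ≡ 2 (mod 85).

2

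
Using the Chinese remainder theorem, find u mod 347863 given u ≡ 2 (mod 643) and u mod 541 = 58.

643⁻¹ mod 541: 643×122 ≡ 1 (mod 541), so 643⁻¹ ≡ 122.
u = 2 + 643×((58 − 2)×122 mod 541) = 2 + 643×340 = 218622.
Check: 218622 mod 643 = 2, 218622 mod 541 = 58. ✓

218622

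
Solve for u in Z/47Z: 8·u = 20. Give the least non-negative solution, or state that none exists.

gcd(8, 47) = 1, so a unique solution mod 47 exists.
8⁻¹ ≡ 6 (mod 47).
u ≡ 6·20 ≡ 26 (mod 47).

26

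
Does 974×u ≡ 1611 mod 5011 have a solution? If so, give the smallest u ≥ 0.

3248

gcd(974, 5011) = 1, so a unique solution mod 5011 exists.
974⁻¹ ≡ 2310 (mod 5011).
u ≡ 2310×1611 ≡ 3248 (mod 5011).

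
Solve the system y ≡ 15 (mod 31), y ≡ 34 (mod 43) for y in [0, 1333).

77

31⁻¹ mod 43: 31*25 ≡ 1 (mod 43), so 31⁻¹ ≡ 25.
y = 15 + 31*((34 − 15)*25 mod 43) = 15 + 31*2 = 77.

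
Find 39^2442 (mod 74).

Compute successive squares:
2442 in binary is 100110001010, i.e. 2442 = 2048 + 256 + 128 + 8 + 2.
39^1 ≡ 39 (mod 74)
39^2 ≡ 39^2 = 1521 ≡ 41 (mod 74)
39^4 ≡ 41^2 = 1681 ≡ 53 (mod 74)
39^8 ≡ 53^2 = 2809 ≡ 71 (mod 74)
39^16 ≡ 71^2 = 5041 ≡ 9 (mod 74)
39^32 ≡ 9^2 = 81 ≡ 7 (mod 74)
39^64 ≡ 7^2 = 49 (mod 74)
39^128 ≡ 49^2 = 2401 ≡ 33 (mod 74)
39^256 ≡ 33^2 = 1089 ≡ 53 (mod 74)
39^512 ≡ 53^2 = 2809 ≡ 71 (mod 74)
39^1024 ≡ 71^2 = 5041 ≡ 9 (mod 74)
39^2048 ≡ 9^2 = 81 ≡ 7 (mod 74)
39^2442 = 39^2048 × 39^256 × 39^128 × 39^8 × 39^2 ≡ 7 × 53 × 33 × 71 × 41 (mod 74).
Accumulate the product:
7 × 53 = 371 ≡ 1
1 × 33 = 33
33 × 71 = 2343 ≡ 49
49 × 41 = 2009 ≡ 11

11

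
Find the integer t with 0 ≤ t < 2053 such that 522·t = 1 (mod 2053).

704

2053 = 3×522 + 487
522 = 1×487 + 35
487 = 13×35 + 32
35 = 1×32 + 3
32 = 10×3 + 2
3 = 1×2 + 1
2 = 2×1 + 0
gcd(522, 2053) = 1, so the inverse exists.
Back-substitute for 1:
1 = 1×3 − 1×2
  = −1×32 + 11×3
  = 11×35 − 12×32
  = −12×487 + 167×35
  = 167×522 − 179×487
  = −179×2053 + 704×522
So 522⁻¹ ≡ 704 (mod 2053).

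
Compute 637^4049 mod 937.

225

4049 in binary is 111111010001, i.e. 4049 = 2048 + 1024 + 512 + 256 + 128 + 64 + 16 + 1.
637^1 ≡ 637 (mod 937)
637^2 ≡ 637^2 = 405769 ≡ 48 (mod 937)
637^4 ≡ 48^2 = 2304 ≡ 430 (mod 937)
637^8 ≡ 430^2 = 184900 ≡ 311 (mod 937)
637^16 ≡ 311^2 = 96721 ≡ 210 (mod 937)
637^32 ≡ 210^2 = 44100 ≡ 61 (mod 937)
637^64 ≡ 61^2 = 3721 ≡ 910 (mod 937)
637^128 ≡ 910^2 = 828100 ≡ 729 (mod 937)
637^256 ≡ 729^2 = 531441 ≡ 162 (mod 937)
637^512 ≡ 162^2 = 26244 ≡ 8 (mod 937)
637^1024 ≡ 8^2 = 64 (mod 937)
637^2048 ≡ 64^2 = 4096 ≡ 348 (mod 937)
637^4049 = 637^2048 · 637^1024 · 637^512 · 637^256 · 637^128 · 637^64 · 637^16 · 637^1 ≡ 348 · 64 · 8 · 162 · 729 · 910 · 210 · 637 (mod 937).
Accumulate the product:
348 · 64 = 22272 ≡ 721
721 · 8 = 5768 ≡ 146
146 · 162 = 23652 ≡ 227
227 · 729 = 165483 ≡ 571
571 · 910 = 519610 ≡ 512
512 · 210 = 107520 ≡ 702
702 · 637 = 447174 ≡ 225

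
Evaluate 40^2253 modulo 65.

Using repeated squaring:
2253 in binary is 100011001101, i.e. 2253 = 2048 + 128 + 64 + 8 + 4 + 1.
40^1 ≡ 40 (mod 65)
40^2 ≡ 40^2 = 1600 ≡ 40 (mod 65)
40^4 ≡ 40^2 = 1600 ≡ 40 (mod 65)
40^8 ≡ 40^2 = 1600 ≡ 40 (mod 65)
40^16 ≡ 40^2 = 1600 ≡ 40 (mod 65)
40^32 ≡ 40^2 = 1600 ≡ 40 (mod 65)
40^64 ≡ 40^2 = 1600 ≡ 40 (mod 65)
40^128 ≡ 40^2 = 1600 ≡ 40 (mod 65)
40^256 ≡ 40^2 = 1600 ≡ 40 (mod 65)
40^512 ≡ 40^2 = 1600 ≡ 40 (mod 65)
40^1024 ≡ 40^2 = 1600 ≡ 40 (mod 65)
40^2048 ≡ 40^2 = 1600 ≡ 40 (mod 65)
40^2253 = 40^2048 * 40^128 * 40^64 * 40^8 * 40^4 * 40^1 ≡ 40 * 40 * 40 * 40 * 40 * 40 (mod 65).
Accumulate the product:
40 * 40 = 1600 ≡ 40
40 * 40 = 1600 ≡ 40
40 * 40 = 1600 ≡ 40
40 * 40 = 1600 ≡ 40
40 * 40 = 1600 ≡ 40

40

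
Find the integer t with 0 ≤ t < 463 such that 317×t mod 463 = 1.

352

Run the extended Euclidean algorithm:
463 = 1·317 + 146
317 = 2·146 + 25
146 = 5·25 + 21
25 = 1·21 + 4
21 = 5·4 + 1
4 = 4·1 + 0
gcd(317, 463) = 1, so the inverse exists.
Back-substitute for 1:
1 = 1·21 − 5·4
  = −5·25 + 6·21
  = 6·146 − 35·25
  = −35·317 + 76·146
  = 76·463 − 111·317
So 317⁻¹ ≡ −111 ≡ 352 (mod 463).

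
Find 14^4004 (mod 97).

Using repeated squaring:
14^1 ≡ 14 (mod 97)
14^2 ≡ 14^2 = 196 ≡ 2 (mod 97)
14^4 ≡ 2^2 = 4 (mod 97)
14^8 ≡ 4^2 = 16 (mod 97)
14^16 ≡ 16^2 = 256 ≡ 62 (mod 97)
14^32 ≡ 62^2 = 3844 ≡ 61 (mod 97)
14^64 ≡ 61^2 = 3721 ≡ 35 (mod 97)
14^128 ≡ 35^2 = 1225 ≡ 61 (mod 97)
14^256 ≡ 61^2 = 3721 ≡ 35 (mod 97)
14^512 ≡ 35^2 = 1225 ≡ 61 (mod 97)
14^1024 ≡ 61^2 = 3721 ≡ 35 (mod 97)
14^2048 ≡ 35^2 = 1225 ≡ 61 (mod 97)
14^4004 = 14^2048 * 14^1024 * 14^512 * 14^256 * 14^128 * 14^32 * 14^4 ≡ 61 * 35 * 61 * 35 * 61 * 61 * 4 (mod 97).
Accumulate the product:
61 * 35 = 2135 ≡ 1
1 * 61 = 61
61 * 35 = 2135 ≡ 1
1 * 61 = 61
61 * 61 = 3721 ≡ 35
35 * 4 = 140 ≡ 43

43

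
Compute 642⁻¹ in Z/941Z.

107

By the extended Euclidean algorithm:
941 = 1*642 + 299
642 = 2*299 + 44
299 = 6*44 + 35
44 = 1*35 + 9
35 = 3*9 + 8
9 = 1*8 + 1
8 = 8*1 + 0
gcd(642, 941) = 1, so the inverse exists.
Bézout: 1 = −73*941 + 107*642.
So 642⁻¹ ≡ 107 (mod 941).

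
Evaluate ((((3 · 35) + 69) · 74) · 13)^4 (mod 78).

0

3 · 35 = 105 ≡ 27 (mod 78)
27 + 69 = 96 ≡ 18 (mod 78)
18 · 74 = 1332 ≡ 6 (mod 78)
6 · 13 = 78 ≡ 0 (mod 78)
(0)^4 ≡ 0 (mod 78)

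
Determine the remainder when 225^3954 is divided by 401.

Compute successive squares:
3954 in binary is 111101110010, i.e. 3954 = 2048 + 1024 + 512 + 256 + 64 + 32 + 16 + 2.
225^1 ≡ 225 (mod 401)
225^2 ≡ 225^2 = 50625 ≡ 99 (mod 401)
225^4 ≡ 99^2 = 9801 ≡ 177 (mod 401)
225^8 ≡ 177^2 = 31329 ≡ 51 (mod 401)
225^16 ≡ 51^2 = 2601 ≡ 195 (mod 401)
225^32 ≡ 195^2 = 38025 ≡ 331 (mod 401)
225^64 ≡ 331^2 = 109561 ≡ 88 (mod 401)
225^128 ≡ 88^2 = 7744 ≡ 125 (mod 401)
225^256 ≡ 125^2 = 15625 ≡ 387 (mod 401)
225^512 ≡ 387^2 = 149769 ≡ 196 (mod 401)
225^1024 ≡ 196^2 = 38416 ≡ 321 (mod 401)
225^2048 ≡ 321^2 = 103041 ≡ 385 (mod 401)
225^3954 = 225^2048 * 225^1024 * 225^512 * 225^256 * 225^64 * 225^32 * 225^16 * 225^2 ≡ 385 * 321 * 196 * 387 * 88 * 331 * 195 * 99 (mod 401).
Accumulate the product:
385 * 321 = 123585 ≡ 77
77 * 196 = 15092 ≡ 255
255 * 387 = 98685 ≡ 39
39 * 88 = 3432 ≡ 224
224 * 331 = 74144 ≡ 360
360 * 195 = 70200 ≡ 25
25 * 99 = 2475 ≡ 69

69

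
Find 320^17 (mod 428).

320

Compute successive squares:
17 in binary is 10001, i.e. 17 = 16 + 1.
320^1 ≡ 320 (mod 428)
320^2 ≡ 320^2 = 102400 ≡ 108 (mod 428)
320^4 ≡ 108^2 = 11664 ≡ 108 (mod 428)
320^8 ≡ 108^2 = 11664 ≡ 108 (mod 428)
320^16 ≡ 108^2 = 11664 ≡ 108 (mod 428)
320^17 = 320^16 · 320^1 ≡ 108 · 320 (mod 428).
108 · 320 = 34560 ≡ 320 (mod 428).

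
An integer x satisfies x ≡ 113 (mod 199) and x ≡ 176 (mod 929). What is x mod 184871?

9466

199⁻¹ mod 929: 199×915 ≡ 1 (mod 929), so 199⁻¹ ≡ 915.
x = 113 + 199×((176 − 113)×915 mod 929) = 113 + 199×47 = 9466.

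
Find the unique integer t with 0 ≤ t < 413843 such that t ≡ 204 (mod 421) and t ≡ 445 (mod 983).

421⁻¹ mod 983: 421*488 ≡ 1 (mod 983), so 421⁻¹ ≡ 488.
t = 204 + 421*((445 − 204)*488 mod 983) = 204 + 421*631 = 265855.
Check: 265855 mod 421 = 204, 265855 mod 983 = 445. ✓

265855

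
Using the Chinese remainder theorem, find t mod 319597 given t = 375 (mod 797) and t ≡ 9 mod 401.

314393

797⁻¹ mod 401: 797×80 ≡ 1 (mod 401), so 797⁻¹ ≡ 80.
t = 375 + 797×((9 − 375)×80 mod 401) = 375 + 797×394 = 314393.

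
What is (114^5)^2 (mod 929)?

(114)^5 ≡ 252 (mod 929)
(252)^2 ≡ 332 (mod 929)

332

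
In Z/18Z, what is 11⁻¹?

5

By the extended Euclidean algorithm:
18 = 1×11 + 7
11 = 1×7 + 4
7 = 1×4 + 3
4 = 1×3 + 1
3 = 3×1 + 0
gcd(11, 18) = 1, so the inverse exists.
Bézout: 1 = −3×18 + 5×11.
So 11⁻¹ ≡ 5 (mod 18).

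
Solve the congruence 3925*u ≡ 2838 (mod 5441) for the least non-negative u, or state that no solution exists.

gcd(3925, 5441) = 1, so a unique solution mod 5441 exists.
3925⁻¹ ≡ 262 (mod 5441).
u ≡ 262*2838 ≡ 3580 (mod 5441).

3580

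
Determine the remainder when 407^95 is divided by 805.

708

Using repeated squaring:
95 in binary is 1011111, i.e. 95 = 64 + 16 + 8 + 4 + 2 + 1.
407^1 ≡ 407 (mod 805)
407^2 ≡ 407^2 = 165649 ≡ 624 (mod 805)
407^4 ≡ 624^2 = 389376 ≡ 561 (mod 805)
407^8 ≡ 561^2 = 314721 ≡ 771 (mod 805)
407^16 ≡ 771^2 = 594441 ≡ 351 (mod 805)
407^32 ≡ 351^2 = 123201 ≡ 36 (mod 805)
407^64 ≡ 36^2 = 1296 ≡ 491 (mod 805)
407^95 = 407^64 · 407^16 · 407^8 · 407^4 · 407^2 · 407^1 ≡ 491 · 351 · 771 · 561 · 624 · 407 (mod 805).
Accumulate the product:
491 · 351 = 172341 ≡ 71
71 · 771 = 54741 ≡ 1
1 · 561 = 561
561 · 624 = 350064 ≡ 694
694 · 407 = 282458 ≡ 708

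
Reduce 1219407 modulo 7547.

4340

1219407 = 161×7547 + 4340, so 1219407 ≡ 4340 (mod 7547).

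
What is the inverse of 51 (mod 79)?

31

79 = 1*51 + 28
51 = 1*28 + 23
28 = 1*23 + 5
23 = 4*5 + 3
5 = 1*3 + 2
3 = 1*2 + 1
2 = 2*1 + 0
gcd(51, 79) = 1, so the inverse exists.
Back-substitute for 1:
1 = 1*3 − 1*2
  = −1*5 + 2*3
  = 2*23 − 9*5
  = −9*28 + 11*23
  = 11*51 − 20*28
  = −20*79 + 31*51
So 51⁻¹ ≡ 31 (mod 79).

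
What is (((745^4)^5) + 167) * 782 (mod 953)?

80

(745)^4 ≡ 691 (mod 953)
(691)^5 ≡ 440 (mod 953)
440 + 167 = 607
607 * 782 = 474674 ≡ 80 (mod 953)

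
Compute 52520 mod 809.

52520 = 64*809 + 744, so 52520 ≡ 744 (mod 809).

744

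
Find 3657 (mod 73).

3657 = 50×73 + 7, so 3657 ≡ 7 (mod 73).

7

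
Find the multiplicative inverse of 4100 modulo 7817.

Run the extended Euclidean algorithm:
7817 = 1*4100 + 3717
4100 = 1*3717 + 383
3717 = 9*383 + 270
383 = 1*270 + 113
270 = 2*113 + 44
113 = 2*44 + 25
44 = 1*25 + 19
25 = 1*19 + 6
19 = 3*6 + 1
6 = 6*1 + 0
gcd(4100, 7817) = 1, so the inverse exists.
Bézout: 1 = 653*7817 − 1245*4100.
So 4100⁻¹ ≡ −1245 ≡ 6572 (mod 7817).

6572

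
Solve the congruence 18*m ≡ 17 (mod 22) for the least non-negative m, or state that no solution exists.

no solution

gcd(18, 22) = 2, and 2 does not divide 17.
So the congruence has no solution.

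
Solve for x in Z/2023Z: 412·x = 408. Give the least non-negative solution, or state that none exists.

gcd(412, 2023) = 1, so a unique solution mod 2023 exists.
412⁻¹ ≡ 1203 (mod 2023).
x ≡ 1203·408 ≡ 1258 (mod 2023).

1258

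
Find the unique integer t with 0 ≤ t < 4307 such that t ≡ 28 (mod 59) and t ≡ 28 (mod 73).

28

59⁻¹ mod 73: 59×26 ≡ 1 (mod 73), so 59⁻¹ ≡ 26.
t = 28 + 59×((28 − 28)×26 mod 73) = 28 + 59×0 = 28.
Check: 28 mod 59 = 28, 28 mod 73 = 28. ✓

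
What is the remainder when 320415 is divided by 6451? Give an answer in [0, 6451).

320415 = 49*6451 + 4316, so 320415 ≡ 4316 (mod 6451).

4316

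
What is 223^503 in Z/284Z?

251

223^1 ≡ 223 (mod 284)
223^2 ≡ 223^2 = 49729 ≡ 29 (mod 284)
223^4 ≡ 29^2 = 841 ≡ 273 (mod 284)
223^8 ≡ 273^2 = 74529 ≡ 121 (mod 284)
223^16 ≡ 121^2 = 14641 ≡ 157 (mod 284)
223^32 ≡ 157^2 = 24649 ≡ 225 (mod 284)
223^64 ≡ 225^2 = 50625 ≡ 73 (mod 284)
223^128 ≡ 73^2 = 5329 ≡ 217 (mod 284)
223^256 ≡ 217^2 = 47089 ≡ 229 (mod 284)
223^503 = 223^256 × 223^128 × 223^64 × 223^32 × 223^16 × 223^4 × 223^2 × 223^1 ≡ 229 × 217 × 73 × 225 × 157 × 273 × 29 × 223 (mod 284).
Accumulate the product:
229 × 217 = 49693 ≡ 277
277 × 73 = 20221 ≡ 57
57 × 225 = 12825 ≡ 45
45 × 157 = 7065 ≡ 249
249 × 273 = 67977 ≡ 101
101 × 29 = 2929 ≡ 89
89 × 223 = 19847 ≡ 251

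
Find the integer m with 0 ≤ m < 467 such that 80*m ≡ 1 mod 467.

216

467 = 5·80 + 67
80 = 1·67 + 13
67 = 5·13 + 2
13 = 6·2 + 1
2 = 2·1 + 0
gcd(80, 467) = 1, so the inverse exists.
Back-substitute for 1:
1 = 1·13 − 6·2
  = −6·67 + 31·13
  = 31·80 − 37·67
  = −37·467 + 216·80
So 80⁻¹ ≡ 216 (mod 467).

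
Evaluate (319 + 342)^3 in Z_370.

171

319 + 342 = 661 ≡ 291 (mod 370)
(291)^3 ≡ 171 (mod 370)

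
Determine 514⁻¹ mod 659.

Apply the Euclidean algorithm and back-substitute:
659 = 1·514 + 145
514 = 3·145 + 79
145 = 1·79 + 66
79 = 1·66 + 13
66 = 5·13 + 1
13 = 13·1 + 0
gcd(514, 659) = 1, so the inverse exists.
Back-substitute for 1:
1 = 1·66 − 5·13
  = −5·79 + 6·66
  = 6·145 − 11·79
  = −11·514 + 39·145
  = 39·659 − 50·514
So 514⁻¹ ≡ −50 ≡ 609 (mod 659).

609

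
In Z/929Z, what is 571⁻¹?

929 = 1*571 + 358
571 = 1*358 + 213
358 = 1*213 + 145
213 = 1*145 + 68
145 = 2*68 + 9
68 = 7*9 + 5
9 = 1*5 + 4
5 = 1*4 + 1
4 = 4*1 + 0
gcd(571, 929) = 1, so the inverse exists.
Back-substitute for 1:
1 = 1*5 − 1*4
  = −1*9 + 2*5
  = 2*68 − 15*9
  = −15*145 + 32*68
  = 32*213 − 47*145
  = −47*358 + 79*213
  = 79*571 − 126*358
  = −126*929 + 205*571
So 571⁻¹ ≡ 205 (mod 929).

205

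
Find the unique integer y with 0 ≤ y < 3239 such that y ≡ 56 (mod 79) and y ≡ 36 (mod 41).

79⁻¹ mod 41: 79×27 ≡ 1 (mod 41), so 79⁻¹ ≡ 27.
y = 56 + 79×((36 − 56)×27 mod 41) = 56 + 79×34 = 2742.

2742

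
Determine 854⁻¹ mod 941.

Run the extended Euclidean algorithm:
941 = 1·854 + 87
854 = 9·87 + 71
87 = 1·71 + 16
71 = 4·16 + 7
16 = 2·7 + 2
7 = 3·2 + 1
2 = 2·1 + 0
gcd(854, 941) = 1, so the inverse exists.
Back-substitute for 1:
1 = 1·7 − 3·2
  = −3·16 + 7·7
  = 7·71 − 31·16
  = −31·87 + 38·71
  = 38·854 − 373·87
  = −373·941 + 411·854
So 854⁻¹ ≡ 411 (mod 941).

411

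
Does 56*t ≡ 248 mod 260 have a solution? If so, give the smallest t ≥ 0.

gcd(56, 260) = 4, and 4 | 248, so solutions exist.
Divide through by 4: 14*t = 62 (mod 65).
14⁻¹ ≡ 14 (mod 65).
t ≡ 14*62 ≡ 23 (mod 65).
The smallest non-negative solution is t = 23.

23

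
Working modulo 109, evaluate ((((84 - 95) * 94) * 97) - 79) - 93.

28

84 - 95 = -11 ≡ 98 (mod 109)
98 * 94 = 9212 ≡ 56 (mod 109)
56 * 97 = 5432 ≡ 91 (mod 109)
91 - 79 = 12
12 - 93 = -81 ≡ 28 (mod 109)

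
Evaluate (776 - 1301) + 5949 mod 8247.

776 - 1301 = -525 ≡ 7722 (mod 8247)
7722 + 5949 = 13671 ≡ 5424 (mod 8247)

5424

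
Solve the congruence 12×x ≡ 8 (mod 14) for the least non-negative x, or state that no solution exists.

gcd(12, 14) = 2, and 2 | 8, so solutions exist.
Divide through by 2: 6×x ≡ 4 mod 7.
6⁻¹ ≡ 6 (mod 7).
x ≡ 6×4 ≡ 3 (mod 7).
The smallest non-negative solution is x = 3.

3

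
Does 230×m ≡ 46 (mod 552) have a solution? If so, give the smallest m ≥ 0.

gcd(230, 552) = 46, and 46 | 46, so solutions exist.
Divide through by 46: 5×m mod 12 = 1.
5⁻¹ ≡ 5 (mod 12).
m ≡ 5×1 ≡ 5 (mod 12).
The smallest non-negative solution is m = 5.

5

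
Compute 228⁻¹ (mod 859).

859 = 3*228 + 175
228 = 1*175 + 53
175 = 3*53 + 16
53 = 3*16 + 5
16 = 3*5 + 1
5 = 5*1 + 0
gcd(228, 859) = 1, so the inverse exists.
Back-substitute for 1:
1 = 1*16 − 3*5
  = −3*53 + 10*16
  = 10*175 − 33*53
  = −33*228 + 43*175
  = 43*859 − 162*228
So 228⁻¹ ≡ −162 ≡ 697 (mod 859).

697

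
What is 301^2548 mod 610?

591

Using repeated squaring:
2548 in binary is 100111110100, i.e. 2548 = 2048 + 256 + 128 + 64 + 32 + 16 + 4.
301^1 ≡ 301 (mod 610)
301^2 ≡ 301^2 = 90601 ≡ 321 (mod 610)
301^4 ≡ 321^2 = 103041 ≡ 561 (mod 610)
301^8 ≡ 561^2 = 314721 ≡ 571 (mod 610)
301^16 ≡ 571^2 = 326041 ≡ 301 (mod 610)
301^32 ≡ 301^2 = 90601 ≡ 321 (mod 610)
301^64 ≡ 321^2 = 103041 ≡ 561 (mod 610)
301^128 ≡ 561^2 = 314721 ≡ 571 (mod 610)
301^256 ≡ 571^2 = 326041 ≡ 301 (mod 610)
301^512 ≡ 301^2 = 90601 ≡ 321 (mod 610)
301^1024 ≡ 321^2 = 103041 ≡ 561 (mod 610)
301^2048 ≡ 561^2 = 314721 ≡ 571 (mod 610)
301^2548 = 301^2048 × 301^256 × 301^128 × 301^64 × 301^32 × 301^16 × 301^4 ≡ 571 × 301 × 571 × 561 × 321 × 301 × 561 (mod 610).
Accumulate the product:
571 × 301 = 171871 ≡ 461
461 × 571 = 263231 ≡ 321
321 × 561 = 180081 ≡ 131
131 × 321 = 42051 ≡ 571
571 × 301 = 171871 ≡ 461
461 × 561 = 258621 ≡ 591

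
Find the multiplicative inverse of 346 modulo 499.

287

499 = 1*346 + 153
346 = 2*153 + 40
153 = 3*40 + 33
40 = 1*33 + 7
33 = 4*7 + 5
7 = 1*5 + 2
5 = 2*2 + 1
2 = 2*1 + 0
gcd(346, 499) = 1, so the inverse exists.
Bézout: 1 = 147*499 − 212*346.
So 346⁻¹ ≡ −212 ≡ 287 (mod 499).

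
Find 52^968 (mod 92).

24

Using repeated squaring:
968 in binary is 1111001000, i.e. 968 = 512 + 256 + 128 + 64 + 8.
52^1 ≡ 52 (mod 92)
52^2 ≡ 52^2 = 2704 ≡ 36 (mod 92)
52^4 ≡ 36^2 = 1296 ≡ 8 (mod 92)
52^8 ≡ 8^2 = 64 (mod 92)
52^16 ≡ 64^2 = 4096 ≡ 48 (mod 92)
52^32 ≡ 48^2 = 2304 ≡ 4 (mod 92)
52^64 ≡ 4^2 = 16 (mod 92)
52^128 ≡ 16^2 = 256 ≡ 72 (mod 92)
52^256 ≡ 72^2 = 5184 ≡ 32 (mod 92)
52^512 ≡ 32^2 = 1024 ≡ 12 (mod 92)
52^968 = 52^512 × 52^256 × 52^128 × 52^64 × 52^8 ≡ 12 × 32 × 72 × 16 × 64 (mod 92).
Accumulate the product:
12 × 32 = 384 ≡ 16
16 × 72 = 1152 ≡ 48
48 × 16 = 768 ≡ 32
32 × 64 = 2048 ≡ 24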